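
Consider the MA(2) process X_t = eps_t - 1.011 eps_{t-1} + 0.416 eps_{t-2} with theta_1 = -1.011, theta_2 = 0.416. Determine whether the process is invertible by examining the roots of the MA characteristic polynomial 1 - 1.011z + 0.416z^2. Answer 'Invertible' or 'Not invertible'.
\text{Invertible}

The MA(q) characteristic polynomial is P(z) = 1 - 1.011z + 0.416z^2.
Invertibility requires all roots to lie outside the unit circle, i.e. |z| > 1 for every root.
Set 1 + (-1.011) z + (0.416) z^2 = 0, i.e. a z^2 + b z + c = 0 with a = 0.416, b = -1.011, c = 1.
Discriminant D = b^2 - 4ac = (-1.011)^2 - 4*(0.416)*1 = 1.022121 - (1.664) = -0.641879.
D < 0, so the roots are the complex-conjugate pair z = (-b +/- i sqrt(-D)) / (2a) = 1.2151 +/- 0.9629i.
For a conjugate pair |z|^2 = z * conj(z) = (product of roots) = c/a = 1/(0.416) = 2.403846, so |z| = sqrt(2.403846) = 1.5504 for both roots.
Moduli of all roots: 1.5504, 1.5504.
All moduli strictly greater than 1? Yes.
Verdict: Invertible.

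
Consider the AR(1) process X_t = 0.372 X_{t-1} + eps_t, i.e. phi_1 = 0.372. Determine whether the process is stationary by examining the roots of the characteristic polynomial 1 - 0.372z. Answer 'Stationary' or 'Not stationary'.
\text{Stationary}

The AR(p) characteristic polynomial is P(z) = 1 - 0.372z.
Stationarity requires all roots to lie outside the unit circle, i.e. |z| > 1 for every root.
This is linear in z: 1 + (-0.372) z = 0  =>  z = -1/(-0.372) = 2.688172,  |z| = 2.688172.
Moduli of all roots: 2.6882.
All moduli strictly greater than 1? Yes.
Verdict: Stationary.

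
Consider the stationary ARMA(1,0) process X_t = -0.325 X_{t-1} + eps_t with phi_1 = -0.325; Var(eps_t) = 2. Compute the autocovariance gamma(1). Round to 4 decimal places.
\gamma(1) = -0.7268

Multiply the model equation by X_{t-k} and take expectations. With theta_0 = psi_0 = 1 and psi_j the MA(infinity) weights, this gives
  gamma(k) - sum_i phi_i gamma(k-i) = c_k,
  c_k = sigma^2 * sum_{j=k..q} theta_j psi_{j-k}   (c_k = 0 for k > q),
using gamma(-m) = gamma(m).
Pure AR (q = 0): c_0 = sigma^2 = 2, c_k = 0 for k >= 1.
Equations for k = 0 and k = 1 (AR order 1):
  gamma(0) = phi_1 gamma(1) + c_0
  gamma(1) = phi_1 gamma(0) + c_1
Substituting the second into the first: gamma(0) (1 - phi_1^2) = c_0 + phi_1 c_1, so
  gamma(0) = c_0 / (1 - phi_1^2) = 2 / (1 - (-0.325)^2) = 2 / 0.894375 = 2.236198.
  gamma(1) = phi_1 gamma(0) = (-0.325)(2.236198) = -0.726765.
Therefore gamma(1) = -0.7268 (to 4 decimal places).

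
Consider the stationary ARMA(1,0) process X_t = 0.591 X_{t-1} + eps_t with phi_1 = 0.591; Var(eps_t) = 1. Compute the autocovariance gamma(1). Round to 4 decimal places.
\gamma(1) = 0.9082

Multiply the model equation by X_{t-k} and take expectations. With theta_0 = psi_0 = 1 and psi_j the MA(infinity) weights, this gives
  gamma(k) - sum_i phi_i gamma(k-i) = c_k,
  c_k = sigma^2 * sum_{j=k..q} theta_j psi_{j-k}   (c_k = 0 for k > q),
using gamma(-m) = gamma(m).
Pure AR (q = 0): c_0 = sigma^2 = 1, c_k = 0 for k >= 1.
Equations for k = 0 and k = 1 (AR order 1):
  gamma(0) = phi_1 gamma(1) + c_0
  gamma(1) = phi_1 gamma(0) + c_1
Substituting the second into the first: gamma(0) (1 - phi_1^2) = c_0 + phi_1 c_1, so
  gamma(0) = c_0 / (1 - phi_1^2) = 1 / (1 - (0.591)^2) = 1 / 0.650719 = 1.536762.
  gamma(1) = phi_1 gamma(0) = (0.591)(1.536762) = 0.908226.
Therefore gamma(1) = 0.9082 (to 4 decimal places).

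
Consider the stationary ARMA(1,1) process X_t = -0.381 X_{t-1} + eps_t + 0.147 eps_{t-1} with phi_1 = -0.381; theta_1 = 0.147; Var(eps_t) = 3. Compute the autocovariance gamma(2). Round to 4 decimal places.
\gamma(2) = 0.2954

Multiply the model equation by X_{t-k} and take expectations. With theta_0 = psi_0 = 1 and psi_j the MA(infinity) weights, this gives
  gamma(k) - sum_i phi_i gamma(k-i) = c_k,
  c_k = sigma^2 * sum_{j=k..q} theta_j psi_{j-k}   (c_k = 0 for k > q),
using gamma(-m) = gamma(m).
psi-weights needed (psi_j = theta_j + sum_i phi_i psi_{j-i}):
  psi_1 = theta_1 + phi_1 = 0.147 + (-0.381) = -0.234
Right-hand sides:
  c_0 = sigma^2 (1 + theta_1 psi_1) = 3 * (1 + (0.147)(-0.234)) = 3 * 0.965602 = 2.896806
  c_1 = sigma^2 theta_1 = 3 * (0.147) = 0.441
  c_2 = 0
Equations for k = 0 and k = 1 (AR order 1):
  gamma(0) = phi_1 gamma(1) + c_0
  gamma(1) = phi_1 gamma(0) + c_1
Substituting the second into the first: gamma(0) (1 - phi_1^2) = c_0 + phi_1 c_1, so
  gamma(0) = (c_0 + phi_1 c_1) / (1 - phi_1^2) = (2.896806 + (-0.381)(0.441)) / (1 - (-0.381)^2) = 2.728785 / 0.854839 = 3.192163.
  gamma(1) = phi_1 gamma(0) + c_1 = (-0.381)(3.192163) + (0.441) = -0.775214.
For k = 2 (> q): gamma(2) = phi_1 gamma(1) = (-0.381)(-0.775214) = 0.295357.
Therefore gamma(2) = 0.2954 (to 4 decimal places).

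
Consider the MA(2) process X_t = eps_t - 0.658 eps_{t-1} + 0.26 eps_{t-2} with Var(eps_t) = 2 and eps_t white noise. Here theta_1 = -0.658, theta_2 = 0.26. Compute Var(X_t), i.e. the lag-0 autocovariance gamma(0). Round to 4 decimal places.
\gamma(0) = 3.0011

For an MA(q) process X_t = eps_t + sum_i theta_i eps_{t-i} with
Var(eps_t) = sigma^2, the variance is
  gamma(0) = sigma^2 * (1 + sum_i theta_i^2).
  sum_i theta_i^2 = (-0.658)^2 + (0.26)^2 = 0.432964 + 0.0676 = 0.500564.
  gamma(0) = 2 * (1 + 0.500564) = 2 * 1.500564 = 3.001128, which rounds to 3.0011.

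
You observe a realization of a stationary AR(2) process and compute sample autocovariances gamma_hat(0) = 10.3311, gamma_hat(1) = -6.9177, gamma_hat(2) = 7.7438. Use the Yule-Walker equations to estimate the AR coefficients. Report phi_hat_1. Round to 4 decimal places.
\hat\phi_{1} = -0.3040

The Yule-Walker equations for an AR(p) process read, in matrix form,
  Gamma_p phi = r_p,   with   (Gamma_p)_{ij} = gamma(|i - j|),
                       (r_p)_i = gamma(i),   i,j = 1..p.
Substitute the sample gammas (Toeplitz matrix and right-hand side of size 2):
  Gamma_p = [[10.3311, -6.9177], [-6.9177, 10.3311]]
  r_p     = [-6.9177, 7.7438]
Written out:
  10.3311 phi_1 - 6.9177 phi_2 = -6.9177
  -6.9177 phi_1 + 10.3311 phi_2 = 7.7438
Solve by Cramer's rule:
  det = gamma(0)^2 - gamma(1)^2 = (10.3311)^2 - (-6.9177)^2 = 106.73162721 - 47.85457329 = 58.87705392
  phi_hat_1 = [gamma(1) gamma(0) - gamma(1) gamma(2)] / det = [(-6.9177)(10.3311) - (-6.9177)(7.7438)] / 58.87705392 = -17.89816521 / 58.87705392 = -0.304
  phi_hat_2 = [gamma(0) gamma(2) - gamma(1)^2] / det = [(10.3311)(7.7438) - (-6.9177)^2] / 58.87705392 = 32.14739889 / 58.87705392 = 0.546
So phi_hat = [-0.3040, 0.5460].
Therefore phi_hat_1 = -0.3040.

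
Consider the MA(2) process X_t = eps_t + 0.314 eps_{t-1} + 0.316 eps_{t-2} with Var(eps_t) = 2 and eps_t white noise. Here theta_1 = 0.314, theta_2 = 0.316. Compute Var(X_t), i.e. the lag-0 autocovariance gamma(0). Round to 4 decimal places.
\gamma(0) = 2.3969

For an MA(q) process X_t = eps_t + sum_i theta_i eps_{t-i} with
Var(eps_t) = sigma^2, the variance is
  gamma(0) = sigma^2 * (1 + sum_i theta_i^2).
  sum_i theta_i^2 = (0.314)^2 + (0.316)^2 = 0.098596 + 0.099856 = 0.198452.
  gamma(0) = 2 * (1 + 0.198452) = 2 * 1.198452 = 2.396904, which rounds to 2.3969.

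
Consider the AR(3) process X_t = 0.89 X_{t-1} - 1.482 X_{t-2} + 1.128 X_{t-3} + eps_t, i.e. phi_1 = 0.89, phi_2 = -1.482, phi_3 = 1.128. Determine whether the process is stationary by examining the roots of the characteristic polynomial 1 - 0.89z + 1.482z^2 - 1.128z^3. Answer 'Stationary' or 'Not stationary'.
\text{Not stationary}

The AR(p) characteristic polynomial is P(z) = 1 - 0.89z + 1.482z^2 - 1.128z^3.
Stationarity requires all roots to lie outside the unit circle, i.e. |z| > 1 for every root.
Degree 3: look for a simple real root z0 first, then factor out (1 - z/z0) and solve the remaining quadratic.
Testing z0 = 1.25: P(1.25) = 1 + (-0.89)(1.25) + (1.482)(1.25)^2 + (-1.128)(1.25)^3
  = 1 + (-1.1125) + (2.315625) + (-2.203125) = 0.  So z_0 = 1.25 is a root, |z_0| = 1.25.
Divide out the factor (1 - 0.8 z) = (1 - z/z0) (since 1/z0 = 0.8):
  P(z) = (1 - 0.8 z)(1 + (-0.09) z + (1.41) z^2)
  [check: z-coef -0.09 - (0.8) = -0.89; z^2-coef 1.41 - (0.8)(-0.09) = 1.482; z^3-coef -(0.8)(1.41) = -1.128.]
Remaining roots from the quadratic factor 1 + (-0.09) z + (1.41) z^2:
  Set 1 + (-0.09) z + (1.41) z^2 = 0, i.e. a z^2 + b z + c = 0 with a = 1.41, b = -0.09, c = 1.
  Discriminant D = b^2 - 4ac = (-0.09)^2 - 4*(1.41)*1 = 0.0081 - (5.64) = -5.6319.
  D < 0, so the roots are the complex-conjugate pair z = (-b +/- i sqrt(-D)) / (2a) = 0.0319 +/- 0.8415i.
  For a conjugate pair |z|^2 = z * conj(z) = (product of roots) = c/a = 1/(1.41) = 0.70922, so |z| = sqrt(0.70922) = 0.8422 for both roots.
Moduli of all roots: 1.2500, 0.8422, 0.8422.
All moduli strictly greater than 1? No.
Verdict: Not stationary.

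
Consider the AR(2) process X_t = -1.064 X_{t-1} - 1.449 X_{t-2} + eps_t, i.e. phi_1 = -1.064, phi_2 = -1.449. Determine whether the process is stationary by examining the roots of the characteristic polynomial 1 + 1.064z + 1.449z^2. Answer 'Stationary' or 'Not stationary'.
\text{Not stationary}

The AR(p) characteristic polynomial is P(z) = 1 + 1.064z + 1.449z^2.
Stationarity requires all roots to lie outside the unit circle, i.e. |z| > 1 for every root.
Set 1 + (1.064) z + (1.449) z^2 = 0, i.e. a z^2 + b z + c = 0 with a = 1.449, b = 1.064, c = 1.
Discriminant D = b^2 - 4ac = (1.064)^2 - 4*(1.449)*1 = 1.132096 - (5.796) = -4.663904.
D < 0, so the roots are the complex-conjugate pair z = (-b +/- i sqrt(-D)) / (2a) = -0.3671 +/- 0.7452i.
For a conjugate pair |z|^2 = z * conj(z) = (product of roots) = c/a = 1/(1.449) = 0.690131, so |z| = sqrt(0.690131) = 0.8307 for both roots.
Moduli of all roots: 0.8307, 0.8307.
All moduli strictly greater than 1? No.
Verdict: Not stationary.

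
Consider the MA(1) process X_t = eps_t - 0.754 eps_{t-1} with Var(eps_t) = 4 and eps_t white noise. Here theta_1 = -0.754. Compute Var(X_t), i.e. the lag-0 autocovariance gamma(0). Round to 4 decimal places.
\gamma(0) = 6.2741

For an MA(q) process X_t = eps_t + sum_i theta_i eps_{t-i} with
Var(eps_t) = sigma^2, the variance is
  gamma(0) = sigma^2 * (1 + sum_i theta_i^2).
  sum_i theta_i^2 = (-0.754)^2 = 0.568516.
  gamma(0) = 4 * (1 + 0.568516) = 4 * 1.568516 = 6.274064, which rounds to 6.2741.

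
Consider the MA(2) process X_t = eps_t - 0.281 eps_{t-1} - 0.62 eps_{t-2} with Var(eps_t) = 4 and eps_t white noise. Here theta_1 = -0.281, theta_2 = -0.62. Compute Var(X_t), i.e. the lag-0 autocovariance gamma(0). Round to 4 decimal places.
\gamma(0) = 5.8534

For an MA(q) process X_t = eps_t + sum_i theta_i eps_{t-i} with
Var(eps_t) = sigma^2, the variance is
  gamma(0) = sigma^2 * (1 + sum_i theta_i^2).
  sum_i theta_i^2 = (-0.281)^2 + (-0.62)^2 = 0.078961 + 0.3844 = 0.463361.
  gamma(0) = 4 * (1 + 0.463361) = 4 * 1.463361 = 5.853444, which rounds to 5.8534.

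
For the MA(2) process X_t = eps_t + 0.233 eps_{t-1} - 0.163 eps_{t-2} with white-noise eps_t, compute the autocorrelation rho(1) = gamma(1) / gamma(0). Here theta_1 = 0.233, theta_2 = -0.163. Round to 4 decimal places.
\rho(1) = 0.1804

For an MA(q) process with theta_0 = 1, the autocovariance is
  gamma(k) = sigma^2 * sum_{i=0..q-k} theta_i * theta_{i+k},
and rho(k) = gamma(k) / gamma(0). Sigma^2 cancels.
  numerator   = (1)*(0.233) + (0.233)*(-0.163) = 0.195021.
  denominator = (1)^2 + (0.233)^2 + (-0.163)^2 = 1.080858.
  rho(1) = 0.195021 / 1.080858 = 0.1804.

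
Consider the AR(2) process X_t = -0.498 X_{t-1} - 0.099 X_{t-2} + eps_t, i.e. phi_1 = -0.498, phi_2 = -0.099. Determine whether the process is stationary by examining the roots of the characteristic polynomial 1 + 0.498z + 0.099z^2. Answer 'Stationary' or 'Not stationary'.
\text{Stationary}

The AR(p) characteristic polynomial is P(z) = 1 + 0.498z + 0.099z^2.
Stationarity requires all roots to lie outside the unit circle, i.e. |z| > 1 for every root.
Set 1 + (0.498) z + (0.099) z^2 = 0, i.e. a z^2 + b z + c = 0 with a = 0.099, b = 0.498, c = 1.
Discriminant D = b^2 - 4ac = (0.498)^2 - 4*(0.099)*1 = 0.248004 - (0.396) = -0.147996.
D < 0, so the roots are the complex-conjugate pair z = (-b +/- i sqrt(-D)) / (2a) = -2.5152 +/- 1.9429i.
For a conjugate pair |z|^2 = z * conj(z) = (product of roots) = c/a = 1/(0.099) = 10.10101, so |z| = sqrt(10.10101) = 3.1782 for both roots.
Moduli of all roots: 3.1782, 3.1782.
All moduli strictly greater than 1? Yes.
Verdict: Stationary.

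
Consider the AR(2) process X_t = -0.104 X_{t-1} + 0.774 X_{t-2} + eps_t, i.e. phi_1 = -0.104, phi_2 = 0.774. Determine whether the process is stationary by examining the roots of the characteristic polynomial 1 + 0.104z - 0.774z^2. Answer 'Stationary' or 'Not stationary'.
\text{Stationary}

The AR(p) characteristic polynomial is P(z) = 1 + 0.104z - 0.774z^2.
Stationarity requires all roots to lie outside the unit circle, i.e. |z| > 1 for every root.
Set 1 + (0.104) z + (-0.774) z^2 = 0, i.e. a z^2 + b z + c = 0 with a = -0.774, b = 0.104, c = 1.
Discriminant D = b^2 - 4ac = (0.104)^2 - 4*(-0.774)*1 = 0.010816 - (-3.096) = 3.106816.
D >= 0, so the roots are real: z = (-b +/- sqrt(D)) / (2a) = (-0.104 +/- 1.762616) / (-1.548).
  z_1 = (-0.104 + 1.762616) / (-1.548) = -1.0715,   |z_1| = 1.0715.
  z_2 = (-0.104 - 1.762616) / (-1.548) = 1.2058,   |z_2| = 1.2058.
Moduli of all roots: 1.0715, 1.2058.
All moduli strictly greater than 1? Yes.
Verdict: Stationary.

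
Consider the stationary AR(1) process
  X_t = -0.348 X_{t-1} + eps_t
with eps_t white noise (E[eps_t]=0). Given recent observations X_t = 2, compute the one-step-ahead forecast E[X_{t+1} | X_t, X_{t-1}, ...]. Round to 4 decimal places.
E[X_{t+1} \mid \mathcal F_t] = -0.6960

For an AR(p) model X_t = c + sum_i phi_i X_{t-i} + eps_t, the
one-step-ahead conditional mean is
  E[X_{t+1} | X_t, ...] = c + sum_i phi_i X_{t+1-i}.
Substitute known values:
  E[X_{t+1} | ...] = (-0.348) * (2)
                   = -0.6960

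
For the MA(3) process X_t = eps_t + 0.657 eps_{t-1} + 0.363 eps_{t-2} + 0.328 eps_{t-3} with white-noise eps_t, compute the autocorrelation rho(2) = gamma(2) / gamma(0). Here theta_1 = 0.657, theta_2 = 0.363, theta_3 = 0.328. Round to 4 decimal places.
\rho(2) = 0.3462

For an MA(q) process with theta_0 = 1, the autocovariance is
  gamma(k) = sigma^2 * sum_{i=0..q-k} theta_i * theta_{i+k},
and rho(k) = gamma(k) / gamma(0). Sigma^2 cancels.
  numerator   = (1)*(0.363) + (0.657)*(0.328) = 0.578496.
  denominator = (1)^2 + (0.657)^2 + (0.363)^2 + (0.328)^2 = 1.671002.
  rho(2) = 0.578496 / 1.671002 = 0.3462.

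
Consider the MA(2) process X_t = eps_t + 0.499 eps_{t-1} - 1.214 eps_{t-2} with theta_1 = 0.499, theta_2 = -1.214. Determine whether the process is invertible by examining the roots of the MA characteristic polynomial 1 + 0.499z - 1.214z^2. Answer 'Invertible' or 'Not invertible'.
\text{Not invertible}

The MA(q) characteristic polynomial is P(z) = 1 + 0.499z - 1.214z^2.
Invertibility requires all roots to lie outside the unit circle, i.e. |z| > 1 for every root.
Set 1 + (0.499) z + (-1.214) z^2 = 0, i.e. a z^2 + b z + c = 0 with a = -1.214, b = 0.499, c = 1.
Discriminant D = b^2 - 4ac = (0.499)^2 - 4*(-1.214)*1 = 0.249001 - (-4.856) = 5.105001.
D >= 0, so the roots are real: z = (-b +/- sqrt(D)) / (2a) = (-0.499 +/- 2.259425) / (-2.428).
  z_1 = (-0.499 + 2.259425) / (-2.428) = -0.7251,   |z_1| = 0.7251.
  z_2 = (-0.499 - 2.259425) / (-2.428) = 1.1361,   |z_2| = 1.1361.
Moduli of all roots: 0.7251, 1.1361.
All moduli strictly greater than 1? No.
Verdict: Not invertible.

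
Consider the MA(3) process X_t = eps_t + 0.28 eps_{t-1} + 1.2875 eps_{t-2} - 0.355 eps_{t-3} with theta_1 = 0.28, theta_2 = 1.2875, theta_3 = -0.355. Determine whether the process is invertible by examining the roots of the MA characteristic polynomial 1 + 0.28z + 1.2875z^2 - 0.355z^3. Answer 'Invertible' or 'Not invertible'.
\text{Not invertible}

The MA(q) characteristic polynomial is P(z) = 1 + 0.28z + 1.2875z^2 - 0.355z^3.
Invertibility requires all roots to lie outside the unit circle, i.e. |z| > 1 for every root.
Degree 3: look for a simple real root z0 first, then factor out (1 - z/z0) and solve the remaining quadratic.
Testing z0 = 4: P(4) = 1 + (0.28)(4) + (1.2875)(4)^2 + (-0.355)(4)^3
  = 1 + (1.12) + (20.6) + (-22.72) = 0.  So z_0 = 4 is a root, |z_0| = 4.
Divide out the factor (1 - 0.25 z) = (1 - z/z0) (since 1/z0 = 0.25):
  P(z) = (1 - 0.25 z)(1 + (0.53) z + (1.42) z^2)
  [check: z-coef 0.53 - (0.25) = 0.28; z^2-coef 1.42 - (0.25)(0.53) = 1.2875; z^3-coef -(0.25)(1.42) = -0.355.]
Remaining roots from the quadratic factor 1 + (0.53) z + (1.42) z^2:
  Set 1 + (0.53) z + (1.42) z^2 = 0, i.e. a z^2 + b z + c = 0 with a = 1.42, b = 0.53, c = 1.
  Discriminant D = b^2 - 4ac = (0.53)^2 - 4*(1.42)*1 = 0.2809 - (5.68) = -5.3991.
  D < 0, so the roots are the complex-conjugate pair z = (-b +/- i sqrt(-D)) / (2a) = -0.1866 +/- 0.8182i.
  For a conjugate pair |z|^2 = z * conj(z) = (product of roots) = c/a = 1/(1.42) = 0.704225, so |z| = sqrt(0.704225) = 0.8392 for both roots.
Moduli of all roots: 4.0000, 0.8392, 0.8392.
All moduli strictly greater than 1? No.
Verdict: Not invertible.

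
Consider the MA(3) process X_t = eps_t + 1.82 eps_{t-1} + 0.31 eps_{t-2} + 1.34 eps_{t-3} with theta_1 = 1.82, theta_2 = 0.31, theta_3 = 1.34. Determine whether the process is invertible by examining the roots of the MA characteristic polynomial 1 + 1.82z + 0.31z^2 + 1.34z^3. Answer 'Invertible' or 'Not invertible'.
\text{Not invertible}

The MA(q) characteristic polynomial is P(z) = 1 + 1.82z + 0.31z^2 + 1.34z^3.
Invertibility requires all roots to lie outside the unit circle, i.e. |z| > 1 for every root.
Degree 3: look for a simple real root z0 first, then factor out (1 - z/z0) and solve the remaining quadratic.
Testing z0 = -0.5: P(-0.5) = 1 + (1.82)(-0.5) + (0.31)(-0.5)^2 + (1.34)(-0.5)^3
  = 1 + (-0.91) + (0.0775) + (-0.1675) = 0.  So z_0 = -0.5 is a root, |z_0| = 0.5.
Divide out the factor (1 + 2 z) = (1 - z/z0) (since 1/z0 = -2):
  P(z) = (1 + 2 z)(1 + (-0.18) z + (0.67) z^2)
  [check: z-coef -0.18 - (-2) = 1.82; z^2-coef 0.67 - (-2)(-0.18) = 0.31; z^3-coef -(-2)(0.67) = 1.34.]
Remaining roots from the quadratic factor 1 + (-0.18) z + (0.67) z^2:
  Set 1 + (-0.18) z + (0.67) z^2 = 0, i.e. a z^2 + b z + c = 0 with a = 0.67, b = -0.18, c = 1.
  Discriminant D = b^2 - 4ac = (-0.18)^2 - 4*(0.67)*1 = 0.0324 - (2.68) = -2.6476.
  D < 0, so the roots are the complex-conjugate pair z = (-b +/- i sqrt(-D)) / (2a) = 0.1343 +/- 1.2143i.
  For a conjugate pair |z|^2 = z * conj(z) = (product of roots) = c/a = 1/(0.67) = 1.492537, so |z| = sqrt(1.492537) = 1.2217 for both roots.
Moduli of all roots: 0.5000, 1.2217, 1.2217.
All moduli strictly greater than 1? No.
Verdict: Not invertible.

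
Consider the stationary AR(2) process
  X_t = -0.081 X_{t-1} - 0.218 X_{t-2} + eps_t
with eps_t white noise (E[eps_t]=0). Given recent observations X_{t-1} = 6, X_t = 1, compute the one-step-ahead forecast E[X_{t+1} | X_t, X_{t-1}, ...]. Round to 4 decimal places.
E[X_{t+1} \mid \mathcal F_t] = -1.3890

For an AR(p) model X_t = c + sum_i phi_i X_{t-i} + eps_t, the
one-step-ahead conditional mean is
  E[X_{t+1} | X_t, ...] = c + sum_i phi_i X_{t+1-i}.
Substitute known values:
  E[X_{t+1} | ...] = (-0.081) * (1) + (-0.218) * (6)
                   = -1.3890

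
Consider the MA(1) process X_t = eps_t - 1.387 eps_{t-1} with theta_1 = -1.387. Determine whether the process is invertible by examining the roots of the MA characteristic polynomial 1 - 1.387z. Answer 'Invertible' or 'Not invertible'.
\text{Not invertible}

The MA(q) characteristic polynomial is P(z) = 1 - 1.387z.
Invertibility requires all roots to lie outside the unit circle, i.e. |z| > 1 for every root.
This is linear in z: 1 + (-1.387) z = 0  =>  z = -1/(-1.387) = 0.720981,  |z| = 0.720981.
Moduli of all roots: 0.7210.
All moduli strictly greater than 1? No.
Verdict: Not invertible.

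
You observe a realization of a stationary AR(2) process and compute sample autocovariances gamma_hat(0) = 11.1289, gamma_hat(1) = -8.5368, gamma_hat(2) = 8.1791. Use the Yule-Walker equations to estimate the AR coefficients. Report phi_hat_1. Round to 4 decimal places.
\hat\phi_{1} = -0.4940

The Yule-Walker equations for an AR(p) process read, in matrix form,
  Gamma_p phi = r_p,   with   (Gamma_p)_{ij} = gamma(|i - j|),
                       (r_p)_i = gamma(i),   i,j = 1..p.
Substitute the sample gammas (Toeplitz matrix and right-hand side of size 2):
  Gamma_p = [[11.1289, -8.5368], [-8.5368, 11.1289]]
  r_p     = [-8.5368, 8.1791]
Written out:
  11.1289 phi_1 - 8.5368 phi_2 = -8.5368
  -8.5368 phi_1 + 11.1289 phi_2 = 8.1791
Solve by Cramer's rule:
  det = gamma(0)^2 - gamma(1)^2 = (11.1289)^2 - (-8.5368)^2 = 123.85241521 - 72.87695424 = 50.97546097
  phi_hat_1 = [gamma(1) gamma(0) - gamma(1) gamma(2)] / det = [(-8.5368)(11.1289) - (-8.5368)(8.1791)] / 50.97546097 = -25.18185264 / 50.97546097 = -0.494
  phi_hat_2 = [gamma(0) gamma(2) - gamma(1)^2] / det = [(11.1289)(8.1791) - (-8.5368)^2] / 50.97546097 = 18.14743175 / 50.97546097 = 0.356
So phi_hat = [-0.4940, 0.3560].
Therefore phi_hat_1 = -0.4940.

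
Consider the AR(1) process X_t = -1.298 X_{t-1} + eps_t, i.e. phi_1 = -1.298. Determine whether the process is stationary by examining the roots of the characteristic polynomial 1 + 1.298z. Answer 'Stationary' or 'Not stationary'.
\text{Not stationary}

The AR(p) characteristic polynomial is P(z) = 1 + 1.298z.
Stationarity requires all roots to lie outside the unit circle, i.e. |z| > 1 for every root.
This is linear in z: 1 + (1.298) z = 0  =>  z = -1/(1.298) = -0.770416,  |z| = 0.770416.
Moduli of all roots: 0.7704.
All moduli strictly greater than 1? No.
Verdict: Not stationary.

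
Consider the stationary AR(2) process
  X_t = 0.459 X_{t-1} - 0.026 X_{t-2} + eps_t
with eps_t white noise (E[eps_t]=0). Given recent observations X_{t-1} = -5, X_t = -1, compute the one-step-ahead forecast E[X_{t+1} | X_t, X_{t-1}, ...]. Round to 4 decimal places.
E[X_{t+1} \mid \mathcal F_t] = -0.3290

For an AR(p) model X_t = c + sum_i phi_i X_{t-i} + eps_t, the
one-step-ahead conditional mean is
  E[X_{t+1} | X_t, ...] = c + sum_i phi_i X_{t+1-i}.
Substitute known values:
  E[X_{t+1} | ...] = (0.459) * (-1) + (-0.026) * (-5)
                   = -0.3290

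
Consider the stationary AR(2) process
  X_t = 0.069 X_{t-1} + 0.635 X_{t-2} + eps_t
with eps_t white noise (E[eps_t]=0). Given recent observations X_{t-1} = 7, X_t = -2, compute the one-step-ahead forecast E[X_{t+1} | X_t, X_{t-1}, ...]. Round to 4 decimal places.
E[X_{t+1} \mid \mathcal F_t] = 4.3070

For an AR(p) model X_t = c + sum_i phi_i X_{t-i} + eps_t, the
one-step-ahead conditional mean is
  E[X_{t+1} | X_t, ...] = c + sum_i phi_i X_{t+1-i}.
Substitute known values:
  E[X_{t+1} | ...] = (0.069) * (-2) + (0.635) * (7)
                   = 4.3070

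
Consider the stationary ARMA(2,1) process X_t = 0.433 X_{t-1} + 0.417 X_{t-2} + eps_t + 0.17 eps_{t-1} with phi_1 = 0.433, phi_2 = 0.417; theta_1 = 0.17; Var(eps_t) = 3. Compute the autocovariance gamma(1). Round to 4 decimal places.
\gamma(1) = 8.5829

Multiply the model equation by X_{t-k} and take expectations. With theta_0 = psi_0 = 1 and psi_j the MA(infinity) weights, this gives
  gamma(k) - sum_i phi_i gamma(k-i) = c_k,
  c_k = sigma^2 * sum_{j=k..q} theta_j psi_{j-k}   (c_k = 0 for k > q),
using gamma(-m) = gamma(m).
psi-weights needed (psi_j = theta_j + sum_i phi_i psi_{j-i}):
  psi_1 = theta_1 + phi_1 = 0.17 + (0.433) = 0.603
Right-hand sides:
  c_0 = sigma^2 (1 + theta_1 psi_1) = 3 * (1 + (0.17)(0.603)) = 3 * 1.10251 = 3.30753
  c_1 = sigma^2 theta_1 = 3 * (0.17) = 0.51
  c_2 = 0
Equations for k = 0, 1, 2 (AR order 2, c_2 = 0):
  (E0) gamma(0) = phi_1 gamma(1) + phi_2 gamma(2) + c_0
  (E1) gamma(1) = phi_1 gamma(0) + phi_2 gamma(1) + c_1
  (E2) gamma(2) = phi_1 gamma(1) + phi_2 gamma(0)
From (E1): gamma(1) = A gamma(0) + B with
  A = phi_1 / (1 - phi_2) = 0.433 / 0.583 = 0.74271,   B = c_1 / (1 - phi_2) = 0.51 / 0.583 = 0.874786.
Insert (E2) into (E0): gamma(0) (1 - phi_2^2) = phi_1 (1 + phi_2) gamma(1) + c_0.
  phi_1 (1 + phi_2) = (0.433)(1.417) = 0.613561,   1 - phi_2^2 = 0.826111.
Replace gamma(1) by A gamma(0) + B and collect gamma(0):
  gamma(0) [0.826111 - (0.613561)(0.74271)] = (0.613561)(0.874786) + 3.30753
  gamma(0) * 0.370413 = 3.844264
  gamma(0) = 3.844264 / 0.370413 = 10.378318.
  gamma(1) = A gamma(0) + B = (0.74271)(10.378318) + (0.874786) = 8.582867.
Therefore gamma(1) = 8.5829 (to 4 decimal places).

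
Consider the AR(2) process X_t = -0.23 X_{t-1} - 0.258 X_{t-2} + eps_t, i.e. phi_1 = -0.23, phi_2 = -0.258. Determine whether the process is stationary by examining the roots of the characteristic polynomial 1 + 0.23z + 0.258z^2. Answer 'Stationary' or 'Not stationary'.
\text{Stationary}

The AR(p) characteristic polynomial is P(z) = 1 + 0.23z + 0.258z^2.
Stationarity requires all roots to lie outside the unit circle, i.e. |z| > 1 for every root.
Set 1 + (0.23) z + (0.258) z^2 = 0, i.e. a z^2 + b z + c = 0 with a = 0.258, b = 0.23, c = 1.
Discriminant D = b^2 - 4ac = (0.23)^2 - 4*(0.258)*1 = 0.0529 - (1.032) = -0.9791.
D < 0, so the roots are the complex-conjugate pair z = (-b +/- i sqrt(-D)) / (2a) = -0.4457 +/- 1.9176i.
For a conjugate pair |z|^2 = z * conj(z) = (product of roots) = c/a = 1/(0.258) = 3.875969, so |z| = sqrt(3.875969) = 1.9687 for both roots.
Moduli of all roots: 1.9687, 1.9687.
All moduli strictly greater than 1? Yes.
Verdict: Stationary.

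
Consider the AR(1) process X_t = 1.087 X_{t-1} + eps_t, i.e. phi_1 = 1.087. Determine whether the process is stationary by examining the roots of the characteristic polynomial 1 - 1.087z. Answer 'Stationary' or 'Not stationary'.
\text{Not stationary}

The AR(p) characteristic polynomial is P(z) = 1 - 1.087z.
Stationarity requires all roots to lie outside the unit circle, i.e. |z| > 1 for every root.
This is linear in z: 1 + (-1.087) z = 0  =>  z = -1/(-1.087) = 0.919963,  |z| = 0.919963.
Moduli of all roots: 0.9200.
All moduli strictly greater than 1? No.
Verdict: Not stationary.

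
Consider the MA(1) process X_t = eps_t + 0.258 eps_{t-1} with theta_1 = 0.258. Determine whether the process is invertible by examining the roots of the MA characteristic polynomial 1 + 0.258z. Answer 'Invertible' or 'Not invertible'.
\text{Invertible}

The MA(q) characteristic polynomial is P(z) = 1 + 0.258z.
Invertibility requires all roots to lie outside the unit circle, i.e. |z| > 1 for every root.
This is linear in z: 1 + (0.258) z = 0  =>  z = -1/(0.258) = -3.875969,  |z| = 3.875969.
Moduli of all roots: 3.8760.
All moduli strictly greater than 1? Yes.
Verdict: Invertible.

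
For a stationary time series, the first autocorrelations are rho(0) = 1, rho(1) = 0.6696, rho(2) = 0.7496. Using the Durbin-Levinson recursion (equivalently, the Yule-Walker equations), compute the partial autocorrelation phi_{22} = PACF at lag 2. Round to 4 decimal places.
\phi_{22} = 0.5461

The PACF at lag k is phi_{kk}, the last component of the solution
to the Yule-Walker system G_k phi = r_k where
  (G_k)_{ij} = rho(|i - j|), (r_k)_i = rho(i), i,j = 1..k.
Equivalently, Durbin-Levinson gives phi_{kk} iteratively:
  phi_{11} = rho(1)
  phi_{kk} = [rho(k) - sum_{j=1..k-1} phi_{k-1,j} rho(k-j)]
            / [1 - sum_{j=1..k-1} phi_{k-1,j} rho(j)],
  phi_{k,j} = phi_{k-1,j} - phi_{kk} phi_{k-1,k-j},  j = 1..k-1.
Step k = 1:
  phi_11 = rho(1) = 0.6696.
Step k = 2:
  phi_22 = [rho(2) - phi_11 rho(1)] / [1 - phi_11 rho(1)] = [0.7496 - (0.6696)(0.6696)] / [1 - (0.6696)(0.6696)]
         = 0.30123584 / 0.55163584 = 0.5461.
Therefore phi_{22} = 0.5461.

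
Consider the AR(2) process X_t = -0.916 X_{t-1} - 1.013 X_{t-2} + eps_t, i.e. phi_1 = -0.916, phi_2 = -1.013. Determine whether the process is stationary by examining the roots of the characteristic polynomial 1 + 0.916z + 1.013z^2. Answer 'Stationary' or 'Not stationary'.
\text{Not stationary}

The AR(p) characteristic polynomial is P(z) = 1 + 0.916z + 1.013z^2.
Stationarity requires all roots to lie outside the unit circle, i.e. |z| > 1 for every root.
Set 1 + (0.916) z + (1.013) z^2 = 0, i.e. a z^2 + b z + c = 0 with a = 1.013, b = 0.916, c = 1.
Discriminant D = b^2 - 4ac = (0.916)^2 - 4*(1.013)*1 = 0.839056 - (4.052) = -3.212944.
D < 0, so the roots are the complex-conjugate pair z = (-b +/- i sqrt(-D)) / (2a) = -0.4521 +/- 0.8847i.
For a conjugate pair |z|^2 = z * conj(z) = (product of roots) = c/a = 1/(1.013) = 0.987167, so |z| = sqrt(0.987167) = 0.9936 for both roots.
Moduli of all roots: 0.9936, 0.9936.
All moduli strictly greater than 1? No.
Verdict: Not stationary.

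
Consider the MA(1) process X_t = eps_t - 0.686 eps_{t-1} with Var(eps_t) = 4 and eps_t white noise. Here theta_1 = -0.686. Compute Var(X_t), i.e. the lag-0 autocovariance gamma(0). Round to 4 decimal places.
\gamma(0) = 5.8824

For an MA(q) process X_t = eps_t + sum_i theta_i eps_{t-i} with
Var(eps_t) = sigma^2, the variance is
  gamma(0) = sigma^2 * (1 + sum_i theta_i^2).
  sum_i theta_i^2 = (-0.686)^2 = 0.470596.
  gamma(0) = 4 * (1 + 0.470596) = 4 * 1.470596 = 5.882384, which rounds to 5.8824.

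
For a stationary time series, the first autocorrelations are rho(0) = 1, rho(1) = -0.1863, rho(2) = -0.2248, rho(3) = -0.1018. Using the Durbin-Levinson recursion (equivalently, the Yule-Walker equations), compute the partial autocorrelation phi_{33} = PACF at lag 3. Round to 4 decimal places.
\phi_{33} = -0.2289

The PACF at lag k is phi_{kk}, the last component of the solution
to the Yule-Walker system G_k phi = r_k where
  (G_k)_{ij} = rho(|i - j|), (r_k)_i = rho(i), i,j = 1..k.
Equivalently, Durbin-Levinson gives phi_{kk} iteratively:
  phi_{11} = rho(1)
  phi_{kk} = [rho(k) - sum_{j=1..k-1} phi_{k-1,j} rho(k-j)]
            / [1 - sum_{j=1..k-1} phi_{k-1,j} rho(j)],
  phi_{k,j} = phi_{k-1,j} - phi_{kk} phi_{k-1,k-j},  j = 1..k-1.
Step k = 1:
  phi_11 = rho(1) = -0.1863.
Step k = 2:
  phi_22 = [rho(2) - phi_11 rho(1)] / [1 - phi_11 rho(1)] = [-0.2248 - (-0.1863)(-0.1863)] / [1 - (-0.1863)(-0.1863)]
         = -0.25950769 / 0.96529231 = -0.268838.
  Update: phi_21 = phi_11 - phi_22 phi_11 = -0.1863 - (-0.268838)(-0.1863) = -0.236385.
Step k = 3:
  phi_33 = [rho(3) - phi_21 rho(2) - phi_22 rho(1)] / [1 - phi_21 rho(1) - phi_22 rho(2)]
    numerator   = -0.1018 - (-0.236385)(-0.2248) - (-0.268838)(-0.1863) = -0.20502386
    denominator = 1 - (-0.236385)(-0.1863) - (-0.268838)(-0.2248) = 0.89552666
  phi_33 = -0.20502386 / 0.89552666 = -0.2289.
Therefore phi_{33} = -0.2289.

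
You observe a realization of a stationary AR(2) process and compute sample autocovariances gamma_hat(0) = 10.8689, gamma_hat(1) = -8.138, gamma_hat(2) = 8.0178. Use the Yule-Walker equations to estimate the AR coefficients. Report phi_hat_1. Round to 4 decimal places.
\hat\phi_{1} = -0.4470

The Yule-Walker equations for an AR(p) process read, in matrix form,
  Gamma_p phi = r_p,   with   (Gamma_p)_{ij} = gamma(|i - j|),
                       (r_p)_i = gamma(i),   i,j = 1..p.
Substitute the sample gammas (Toeplitz matrix and right-hand side of size 2):
  Gamma_p = [[10.8689, -8.138], [-8.138, 10.8689]]
  r_p     = [-8.138, 8.0178]
Written out:
  10.8689 phi_1 - 8.138 phi_2 = -8.138
  -8.138 phi_1 + 10.8689 phi_2 = 8.0178
Solve by Cramer's rule:
  det = gamma(0)^2 - gamma(1)^2 = (10.8689)^2 - (-8.138)^2 = 118.13298721 - 66.227044 = 51.90594321
  phi_hat_1 = [gamma(1) gamma(0) - gamma(1) gamma(2)] / det = [(-8.138)(10.8689) - (-8.138)(8.0178)] / 51.90594321 = -23.2022518 / 51.90594321 = -0.447
  phi_hat_2 = [gamma(0) gamma(2) - gamma(1)^2] / det = [(10.8689)(8.0178) - (-8.138)^2] / 51.90594321 = 20.91762242 / 51.90594321 = 0.403
So phi_hat = [-0.4470, 0.4030].
Therefore phi_hat_1 = -0.4470.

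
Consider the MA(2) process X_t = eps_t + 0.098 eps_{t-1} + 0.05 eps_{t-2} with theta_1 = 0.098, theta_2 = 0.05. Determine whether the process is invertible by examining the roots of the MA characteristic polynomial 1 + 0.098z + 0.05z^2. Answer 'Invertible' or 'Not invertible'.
\text{Invertible}

The MA(q) characteristic polynomial is P(z) = 1 + 0.098z + 0.05z^2.
Invertibility requires all roots to lie outside the unit circle, i.e. |z| > 1 for every root.
Set 1 + (0.098) z + (0.05) z^2 = 0, i.e. a z^2 + b z + c = 0 with a = 0.05, b = 0.098, c = 1.
Discriminant D = b^2 - 4ac = (0.098)^2 - 4*(0.05)*1 = 0.009604 - (0.2) = -0.190396.
D < 0, so the roots are the complex-conjugate pair z = (-b +/- i sqrt(-D)) / (2a) = -0.98 +/- 4.3634i.
For a conjugate pair |z|^2 = z * conj(z) = (product of roots) = c/a = 1/(0.05) = 20, so |z| = sqrt(20) = 4.4721 for both roots.
Moduli of all roots: 4.4721, 4.4721.
All moduli strictly greater than 1? Yes.
Verdict: Invertible.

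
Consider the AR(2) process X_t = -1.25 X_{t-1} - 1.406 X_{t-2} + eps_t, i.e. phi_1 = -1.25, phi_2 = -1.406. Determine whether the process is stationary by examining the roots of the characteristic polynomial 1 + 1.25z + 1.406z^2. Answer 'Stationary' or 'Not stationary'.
\text{Not stationary}

The AR(p) characteristic polynomial is P(z) = 1 + 1.25z + 1.406z^2.
Stationarity requires all roots to lie outside the unit circle, i.e. |z| > 1 for every root.
Set 1 + (1.25) z + (1.406) z^2 = 0, i.e. a z^2 + b z + c = 0 with a = 1.406, b = 1.25, c = 1.
Discriminant D = b^2 - 4ac = (1.25)^2 - 4*(1.406)*1 = 1.5625 - (5.624) = -4.0615.
D < 0, so the roots are the complex-conjugate pair z = (-b +/- i sqrt(-D)) / (2a) = -0.4445 +/- 0.7167i.
For a conjugate pair |z|^2 = z * conj(z) = (product of roots) = c/a = 1/(1.406) = 0.711238, so |z| = sqrt(0.711238) = 0.8433 for both roots.
Moduli of all roots: 0.8433, 0.8433.
All moduli strictly greater than 1? No.
Verdict: Not stationary.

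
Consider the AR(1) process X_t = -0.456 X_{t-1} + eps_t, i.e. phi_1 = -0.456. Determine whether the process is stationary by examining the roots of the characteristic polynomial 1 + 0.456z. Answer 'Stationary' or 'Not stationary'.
\text{Stationary}

The AR(p) characteristic polynomial is P(z) = 1 + 0.456z.
Stationarity requires all roots to lie outside the unit circle, i.e. |z| > 1 for every root.
This is linear in z: 1 + (0.456) z = 0  =>  z = -1/(0.456) = -2.192982,  |z| = 2.192982.
Moduli of all roots: 2.1930.
All moduli strictly greater than 1? Yes.
Verdict: Stationary.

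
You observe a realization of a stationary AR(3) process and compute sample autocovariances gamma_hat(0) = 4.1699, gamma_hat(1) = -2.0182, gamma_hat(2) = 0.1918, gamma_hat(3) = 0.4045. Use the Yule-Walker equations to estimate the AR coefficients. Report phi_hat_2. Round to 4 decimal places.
\hat\phi_{2} = -0.2410

The Yule-Walker equations for an AR(p) process read, in matrix form,
  Gamma_p phi = r_p,   with   (Gamma_p)_{ij} = gamma(|i - j|),
                       (r_p)_i = gamma(i),   i,j = 1..p.
Substitute the sample gammas (Toeplitz matrix and right-hand side of size 3):
  Gamma_p = [[4.1699, -2.0182, 0.1918], [-2.0182, 4.1699, -2.0182], [0.1918, -2.0182, 4.1699]]
  r_p     = [-2.0182, 0.1918, 0.4045]
Written out (R1..R3):
  (R1) 4.1699 phi_1 - 2.0182 phi_2 + 0.1918 phi_3 = -2.0182
  (R2) -2.0182 phi_1 + 4.1699 phi_2 - 2.0182 phi_3 = 0.1918
  (R3) 0.1918 phi_1 - 2.0182 phi_2 + 4.1699 phi_3 = 0.4045
Gaussian elimination:
  R2 <- R2 - (-2.0182/4.1699) R1 = R2 - (-0.483992) R1:  3.193106 phi_2 - 1.92537 phi_3 = -0.784994
  R3 <- R3 - (0.1918/4.1699) R1 = R3 - (0.045996) R1:  -1.92537 phi_2 + 4.161078 phi_3 = 0.49733
  R3 <- R3 - (-1.92537/3.193106) R2 = R3 - (-0.602977) R2:  3.000124 phi_3 = 0.023997
Back-substitution:
  phi_hat_3 = 0.023997 / 3.000124 = 0.007999
  phi_hat_2 = (-0.784994 - (-1.92537)(0.007999)) / 3.193106 = -0.241017
  phi_hat_1 = (-2.0182 - (-2.0182)(-0.241017) - (0.1918)(0.007999)) / 4.1699 = -0.601011
So phi_hat = [-0.6010, -0.2410, 0.0080].
Therefore phi_hat_2 = -0.2410.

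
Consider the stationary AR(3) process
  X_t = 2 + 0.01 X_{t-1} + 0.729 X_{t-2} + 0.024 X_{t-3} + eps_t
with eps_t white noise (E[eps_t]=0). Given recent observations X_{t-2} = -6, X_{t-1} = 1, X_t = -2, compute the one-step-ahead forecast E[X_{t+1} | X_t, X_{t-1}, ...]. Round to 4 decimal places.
E[X_{t+1} \mid \mathcal F_t] = 2.5650

For an AR(p) model X_t = c + sum_i phi_i X_{t-i} + eps_t, the
one-step-ahead conditional mean is
  E[X_{t+1} | X_t, ...] = c + sum_i phi_i X_{t+1-i}.
Substitute known values:
  E[X_{t+1} | ...] = 2 + (0.01) * (-2) + (0.729) * (1) + (0.024) * (-6)
                   = 2.5650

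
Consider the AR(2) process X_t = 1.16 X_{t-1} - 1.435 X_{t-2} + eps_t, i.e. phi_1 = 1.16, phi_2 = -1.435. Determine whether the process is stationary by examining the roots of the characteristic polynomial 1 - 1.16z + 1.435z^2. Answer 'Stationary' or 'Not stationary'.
\text{Not stationary}

The AR(p) characteristic polynomial is P(z) = 1 - 1.16z + 1.435z^2.
Stationarity requires all roots to lie outside the unit circle, i.e. |z| > 1 for every root.
Set 1 + (-1.16) z + (1.435) z^2 = 0, i.e. a z^2 + b z + c = 0 with a = 1.435, b = -1.16, c = 1.
Discriminant D = b^2 - 4ac = (-1.16)^2 - 4*(1.435)*1 = 1.3456 - (5.74) = -4.3944.
D < 0, so the roots are the complex-conjugate pair z = (-b +/- i sqrt(-D)) / (2a) = 0.4042 +/- 0.7304i.
For a conjugate pair |z|^2 = z * conj(z) = (product of roots) = c/a = 1/(1.435) = 0.696864, so |z| = sqrt(0.696864) = 0.8348 for both roots.
Moduli of all roots: 0.8348, 0.8348.
All moduli strictly greater than 1? No.
Verdict: Not stationary.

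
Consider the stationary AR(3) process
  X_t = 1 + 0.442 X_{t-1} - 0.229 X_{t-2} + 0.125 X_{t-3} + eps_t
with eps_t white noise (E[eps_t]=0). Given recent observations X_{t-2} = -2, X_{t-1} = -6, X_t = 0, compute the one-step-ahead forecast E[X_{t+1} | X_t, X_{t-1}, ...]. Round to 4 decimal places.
E[X_{t+1} \mid \mathcal F_t] = 2.1240

For an AR(p) model X_t = c + sum_i phi_i X_{t-i} + eps_t, the
one-step-ahead conditional mean is
  E[X_{t+1} | X_t, ...] = c + sum_i phi_i X_{t+1-i}.
Substitute known values:
  E[X_{t+1} | ...] = 1 + (0.442) * (0) + (-0.229) * (-6) + (0.125) * (-2)
                   = 2.1240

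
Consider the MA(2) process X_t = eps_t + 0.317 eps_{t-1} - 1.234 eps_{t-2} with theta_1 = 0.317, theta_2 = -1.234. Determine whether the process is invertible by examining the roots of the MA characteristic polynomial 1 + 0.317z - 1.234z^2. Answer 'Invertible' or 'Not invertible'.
\text{Not invertible}

The MA(q) characteristic polynomial is P(z) = 1 + 0.317z - 1.234z^2.
Invertibility requires all roots to lie outside the unit circle, i.e. |z| > 1 for every root.
Set 1 + (0.317) z + (-1.234) z^2 = 0, i.e. a z^2 + b z + c = 0 with a = -1.234, b = 0.317, c = 1.
Discriminant D = b^2 - 4ac = (0.317)^2 - 4*(-1.234)*1 = 0.100489 - (-4.936) = 5.036489.
D >= 0, so the roots are real: z = (-b +/- sqrt(D)) / (2a) = (-0.317 +/- 2.244212) / (-2.468).
  z_1 = (-0.317 + 2.244212) / (-2.468) = -0.7809,   |z_1| = 0.7809.
  z_2 = (-0.317 - 2.244212) / (-2.468) = 1.0378,   |z_2| = 1.0378.
Moduli of all roots: 0.7809, 1.0378.
All moduli strictly greater than 1? No.
Verdict: Not invertible.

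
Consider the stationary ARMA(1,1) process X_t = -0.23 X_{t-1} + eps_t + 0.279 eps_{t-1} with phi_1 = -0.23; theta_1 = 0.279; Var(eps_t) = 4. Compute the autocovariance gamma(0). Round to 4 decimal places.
\gamma(0) = 4.0101

Multiply the model equation by X_{t-k} and take expectations. With theta_0 = psi_0 = 1 and psi_j the MA(infinity) weights, this gives
  gamma(k) - sum_i phi_i gamma(k-i) = c_k,
  c_k = sigma^2 * sum_{j=k..q} theta_j psi_{j-k}   (c_k = 0 for k > q),
using gamma(-m) = gamma(m).
psi-weights needed (psi_j = theta_j + sum_i phi_i psi_{j-i}):
  psi_1 = theta_1 + phi_1 = 0.279 + (-0.23) = 0.049
Right-hand sides:
  c_0 = sigma^2 (1 + theta_1 psi_1) = 4 * (1 + (0.279)(0.049)) = 4 * 1.013671 = 4.054684
  c_1 = sigma^2 theta_1 = 4 * (0.279) = 1.116
  c_2 = 0
Equations for k = 0 and k = 1 (AR order 1):
  gamma(0) = phi_1 gamma(1) + c_0
  gamma(1) = phi_1 gamma(0) + c_1
Substituting the second into the first: gamma(0) (1 - phi_1^2) = c_0 + phi_1 c_1, so
  gamma(0) = (c_0 + phi_1 c_1) / (1 - phi_1^2) = (4.054684 + (-0.23)(1.116)) / (1 - (-0.23)^2) = 3.798004 / 0.9471 = 4.01014.
Therefore gamma(0) = 4.0101 (to 4 decimal places).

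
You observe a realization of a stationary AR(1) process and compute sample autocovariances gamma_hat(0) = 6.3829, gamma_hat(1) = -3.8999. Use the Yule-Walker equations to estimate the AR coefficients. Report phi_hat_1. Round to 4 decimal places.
\hat\phi_{1} = -0.6110

The Yule-Walker equations for an AR(p) process read, in matrix form,
  Gamma_p phi = r_p,   with   (Gamma_p)_{ij} = gamma(|i - j|),
                       (r_p)_i = gamma(i),   i,j = 1..p.
Substitute the sample gammas (Toeplitz matrix and right-hand side of size 1):
  Gamma_p = [[6.3829]]
  r_p     = [-3.8999]
With p = 1 this is the single equation gamma(0) phi_1 = gamma(1):
  phi_hat_1 = gamma(1) / gamma(0) = -3.8999 / 6.3829 = -0.6110.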